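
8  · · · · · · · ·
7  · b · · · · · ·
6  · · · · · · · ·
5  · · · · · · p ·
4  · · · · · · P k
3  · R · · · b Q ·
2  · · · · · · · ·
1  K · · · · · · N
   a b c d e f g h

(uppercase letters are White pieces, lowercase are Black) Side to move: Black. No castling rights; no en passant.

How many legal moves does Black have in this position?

0

Black to move; king on h4.
In check: yes, from the white queen on g3.
Legal moves: none.
Count: 0.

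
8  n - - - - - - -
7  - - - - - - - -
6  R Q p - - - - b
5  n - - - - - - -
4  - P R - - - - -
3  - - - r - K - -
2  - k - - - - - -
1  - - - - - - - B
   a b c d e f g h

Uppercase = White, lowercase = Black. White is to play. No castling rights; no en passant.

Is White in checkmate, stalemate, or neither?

White to move; white king on f3.
In check: yes, from the black rook on d3.
Legal moves for White: Kg4, Ke4, Kg2, Kf2, Ke2, Qe3.
White is in check but has 6 legal moves → neither.

neither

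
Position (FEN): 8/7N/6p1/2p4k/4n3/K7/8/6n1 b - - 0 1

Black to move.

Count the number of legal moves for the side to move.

Black to move; king on h5.
In check: no.
Legal moves: Kh6, Kh4, Kg4, Nf6, Nd6, Ng5, Ng3, Nc3, Nf2, Nd2, Nh3, Nf3, Ne2, g5, c4.
Count: 15.

15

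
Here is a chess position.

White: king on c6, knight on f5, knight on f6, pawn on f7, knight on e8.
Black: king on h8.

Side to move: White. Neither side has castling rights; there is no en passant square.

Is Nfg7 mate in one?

no

After Nfg7: black king on h8; in check: no.
Black is not in check, so this cannot be checkmate.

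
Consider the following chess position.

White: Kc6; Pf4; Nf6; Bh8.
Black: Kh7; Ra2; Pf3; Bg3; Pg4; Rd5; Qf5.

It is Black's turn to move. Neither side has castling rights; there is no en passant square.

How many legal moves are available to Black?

Black to move; king on h7.
In check: yes, from the white knight on f6.
Legal moves: Kxh8, Kh6, Kg6, Qxf6+.
Count: 4.

4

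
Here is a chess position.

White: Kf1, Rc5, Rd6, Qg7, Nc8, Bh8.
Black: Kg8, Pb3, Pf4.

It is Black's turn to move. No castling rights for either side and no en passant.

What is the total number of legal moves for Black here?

0

Black to move; king on g8.
In check: yes, from the white queen on g7.
Legal moves: none.
Count: 0.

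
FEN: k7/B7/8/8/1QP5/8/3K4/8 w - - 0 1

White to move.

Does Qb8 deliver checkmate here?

After Qb8: black king on a8; in check: yes, from the white queen on b8.
King squares — a7: attacked by Qb8; b7: attacked by Qb8; b8: attacked by Ba7.
Black has no legal moves → checkmate.

yes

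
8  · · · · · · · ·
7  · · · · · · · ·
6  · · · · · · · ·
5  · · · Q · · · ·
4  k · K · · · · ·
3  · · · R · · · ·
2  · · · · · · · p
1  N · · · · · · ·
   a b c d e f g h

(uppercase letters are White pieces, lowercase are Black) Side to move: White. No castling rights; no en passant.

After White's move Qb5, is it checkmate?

yes

After Qb5: black king on a4; in check: yes, from the white queen on b5.
King squares — a3: attacked by Rd3; b3: attacked by Na1; b4: attacked by Kc4; a5: attacked by Qb5; b5: attacked by Kc4.
Black has no legal moves → checkmate.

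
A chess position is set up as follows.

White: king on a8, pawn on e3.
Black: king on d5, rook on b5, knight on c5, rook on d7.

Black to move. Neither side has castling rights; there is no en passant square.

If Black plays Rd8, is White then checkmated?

After Rd8: white king on a8; in check: yes, from the black rook on d8.
White has 1 legal reply: Ka7.
In check but a legal move exists → not checkmate.

no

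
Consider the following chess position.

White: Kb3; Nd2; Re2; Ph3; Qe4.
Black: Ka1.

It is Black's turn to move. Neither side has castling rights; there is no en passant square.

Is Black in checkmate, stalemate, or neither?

Black to move; black king on a1.
In check: no.
King squares — b1: attacked by Nd2; a2: attacked by Kb3; b2: attacked by Kb3.
Legal moves for Black: none.
Not in check and no legal moves → stalemate.

stalemate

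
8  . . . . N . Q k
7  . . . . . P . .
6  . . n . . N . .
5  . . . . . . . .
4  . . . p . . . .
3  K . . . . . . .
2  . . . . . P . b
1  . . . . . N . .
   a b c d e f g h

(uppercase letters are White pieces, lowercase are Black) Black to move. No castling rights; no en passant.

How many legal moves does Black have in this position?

0

Black to move; king on h8.
In check: yes, from the white queen on g8.
Legal moves: none.
Count: 0.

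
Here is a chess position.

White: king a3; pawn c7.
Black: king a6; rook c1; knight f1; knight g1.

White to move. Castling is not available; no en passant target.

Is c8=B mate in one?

no

After c8=B: black king on a6; in check: yes, from the white bishop on c8.
Black has 5 legal replies: Ka7, Kb6, Kb5, Ka5, Rxc8.
In check but a legal move exists → not checkmate.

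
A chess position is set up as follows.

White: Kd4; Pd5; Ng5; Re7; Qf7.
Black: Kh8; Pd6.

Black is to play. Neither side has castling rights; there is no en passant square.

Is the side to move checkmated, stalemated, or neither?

stalemate

Black to move; black king on h8.
In check: no.
King squares — g7: attacked by Qf7; h7: attacked by Ng5; g8: attacked by Qf7.
Legal moves for Black: none.
Not in check and no legal moves → stalemate.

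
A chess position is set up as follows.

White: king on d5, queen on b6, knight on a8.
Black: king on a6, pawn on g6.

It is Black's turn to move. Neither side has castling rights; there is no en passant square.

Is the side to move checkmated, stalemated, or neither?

checkmate

Black to move; black king on a6.
In check: yes, from the white queen on b6.
King squares — a5: attacked by Qb6; b5: attacked by Qb6; b6: attacked by Na8; a7: attacked by Qb6; b7: attacked by Qb6.
Legal moves for Black: none.
In check with no legal moves → checkmate.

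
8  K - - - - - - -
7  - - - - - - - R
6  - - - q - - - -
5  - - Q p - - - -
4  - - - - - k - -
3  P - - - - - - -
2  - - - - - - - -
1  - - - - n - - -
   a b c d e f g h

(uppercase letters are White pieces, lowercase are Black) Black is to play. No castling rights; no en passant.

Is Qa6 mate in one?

After Qa6: white king on a8; in check: yes, from the black queen on a6.
White has 3 legal replies: Kb8, Ra7, Qa7.
In check but a legal move exists → not checkmate.

no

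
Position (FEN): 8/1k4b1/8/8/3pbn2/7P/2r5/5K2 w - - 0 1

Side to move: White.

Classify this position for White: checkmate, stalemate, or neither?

White to move; white king on f1.
In check: no.
Legal moves for White: Kg1, Ke1, h4.
White has 3 legal moves and is not in check → neither.

neither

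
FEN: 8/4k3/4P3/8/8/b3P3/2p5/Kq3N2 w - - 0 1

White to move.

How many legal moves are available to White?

White to move; king on a1.
In check: yes, from the black queen on b1.
Legal moves: none.
Count: 0.

0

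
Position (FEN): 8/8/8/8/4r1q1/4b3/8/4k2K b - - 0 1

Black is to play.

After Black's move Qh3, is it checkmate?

yes

After Qh3: white king on h1; in check: yes, from the black queen on h3.
King squares — g1: attacked by Be3; g2: attacked by Qh3; h2: attacked by Qh3.
White has no legal moves → checkmate.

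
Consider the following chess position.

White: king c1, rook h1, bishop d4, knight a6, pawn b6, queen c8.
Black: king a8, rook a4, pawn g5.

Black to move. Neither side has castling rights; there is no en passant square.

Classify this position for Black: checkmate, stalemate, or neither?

checkmate

Black to move; black king on a8.
In check: yes, from the white queen on c8.
King squares — a7: attacked by Pb6; b7: attacked by Qc8; b8: attacked by Na6.
Legal moves for Black: none.
In check with no legal moves → checkmate.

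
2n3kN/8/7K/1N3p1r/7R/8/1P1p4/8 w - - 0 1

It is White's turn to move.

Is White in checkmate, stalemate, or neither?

White to move; white king on h6.
In check: yes, from the black rook on h5.
King squares — g5: attacked by Rh5; h5: available; g6: available; g7: attacked by Kg8; h7: attacked by Rh5.
Legal moves for White: Kg6, Kxh5, Rxh5.
White is in check but has 3 legal moves → neither.

neither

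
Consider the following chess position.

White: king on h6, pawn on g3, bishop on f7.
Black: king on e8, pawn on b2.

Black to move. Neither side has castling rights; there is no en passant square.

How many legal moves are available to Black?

5

Black to move; king on e8.
In check: yes, from the white bishop on f7.
Legal moves: Kf8, Kd8, Kxf7, Ke7, Kd7.
Count: 5.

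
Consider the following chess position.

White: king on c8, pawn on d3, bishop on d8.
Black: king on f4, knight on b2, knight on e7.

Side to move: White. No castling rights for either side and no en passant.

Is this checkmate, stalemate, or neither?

neither

White to move; white king on c8.
In check: yes, from the black knight on e7.
King squares — b7: available; c7: available; d7: available; b8: available; d8: own bishop.
Legal moves for White: Kb8, Kd7, Kc7, Kb7, Bxe7.
White is in check but has 5 legal moves → neither.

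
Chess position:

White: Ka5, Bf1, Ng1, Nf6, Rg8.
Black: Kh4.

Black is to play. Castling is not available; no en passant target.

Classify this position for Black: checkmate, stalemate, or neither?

stalemate

Black to move; black king on h4.
In check: no.
King squares — g3: attacked by Rg8; h3: attacked by Bf1; g4: attacked by Nf6; g5: attacked by Rg8; h5: attacked by Nf6.
Legal moves for Black: none.
Not in check and no legal moves → stalemate.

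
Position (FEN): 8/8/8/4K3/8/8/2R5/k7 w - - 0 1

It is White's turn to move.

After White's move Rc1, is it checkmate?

no

After Rc1: black king on a1; in check: yes, from the white rook on c1.
Black has 2 legal replies: Kb2, Ka2.
In check but a legal move exists → not checkmate.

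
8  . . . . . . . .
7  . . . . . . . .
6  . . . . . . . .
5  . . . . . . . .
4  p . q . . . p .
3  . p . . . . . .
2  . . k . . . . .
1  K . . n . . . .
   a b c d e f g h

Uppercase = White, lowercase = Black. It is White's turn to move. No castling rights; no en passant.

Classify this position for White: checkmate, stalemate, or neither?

White to move; white king on a1.
In check: no.
King squares — b1: attacked by Kc2; a2: attacked by Pb3; b2: attacked by Nd1.
Legal moves for White: none.
Not in check and no legal moves → stalemate.

stalemate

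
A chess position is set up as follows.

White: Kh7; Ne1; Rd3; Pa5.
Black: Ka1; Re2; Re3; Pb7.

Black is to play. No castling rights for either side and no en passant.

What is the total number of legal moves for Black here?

22

Black to move; king on a1.
In check: no.
Legal moves: Re8, Re7+, Re6, Re5, Re4, Rh3+, Rg3, Rf3, Rxd3, Rh2+, Rg2, Rf2, Rd2, Rc2, Rb2, Ra2, Rxe1, Kb2, Ka2, Kb1, b6, b5.
Count: 22.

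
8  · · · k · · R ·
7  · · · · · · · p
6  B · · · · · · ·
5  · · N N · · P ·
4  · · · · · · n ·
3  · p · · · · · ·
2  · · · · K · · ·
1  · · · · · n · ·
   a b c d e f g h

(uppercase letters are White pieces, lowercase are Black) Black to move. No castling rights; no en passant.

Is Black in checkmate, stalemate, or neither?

Black to move; black king on d8.
In check: yes, from the white rook on g8.
King squares — c7: attacked by Nd5; d7: attacked by Nc5; e7: attacked by Nd5; c8: attacked by Ba6; e8: attacked by Rg8.
Legal moves for Black: none.
In check with no legal moves → checkmate.

checkmate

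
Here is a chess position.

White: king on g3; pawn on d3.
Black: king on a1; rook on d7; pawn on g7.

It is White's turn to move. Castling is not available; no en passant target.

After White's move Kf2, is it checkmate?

no

After Kf2: black king on a1; in check: no.
Black is not in check, so this cannot be checkmate.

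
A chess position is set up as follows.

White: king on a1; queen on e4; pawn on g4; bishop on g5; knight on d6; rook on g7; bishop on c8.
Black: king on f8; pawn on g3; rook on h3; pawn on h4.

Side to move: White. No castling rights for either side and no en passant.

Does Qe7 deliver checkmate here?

After Qe7: black king on f8; in check: yes, from the white queen on e7.
King squares — e7: attacked by Bg5; f7: attacked by Nd6; g7: attacked by Qe7; e8: attacked by Nd6; g8: attacked by Rg7.
Black has no legal moves → checkmate.

yes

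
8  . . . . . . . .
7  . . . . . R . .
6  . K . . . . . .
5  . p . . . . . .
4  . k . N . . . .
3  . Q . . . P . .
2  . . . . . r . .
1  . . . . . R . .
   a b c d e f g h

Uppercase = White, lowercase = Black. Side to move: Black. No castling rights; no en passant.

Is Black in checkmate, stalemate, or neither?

Black to move; black king on b4.
In check: yes, from the white queen on b3.
King squares — a3: attacked by Qb3; b3: attacked by Nd4; c3: attacked by Qb3; a4: attacked by Qb3; c4: attacked by Qb3; a5: attacked by Kb6; b5: own pawn; c5: attacked by Kb6.
Legal moves for Black: none.
In check with no legal moves → checkmate.

checkmate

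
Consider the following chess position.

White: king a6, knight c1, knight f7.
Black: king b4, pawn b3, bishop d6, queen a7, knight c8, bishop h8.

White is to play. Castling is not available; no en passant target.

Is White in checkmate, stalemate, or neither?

checkmate

White to move; white king on a6.
In check: yes, from the black queen on a7.
King squares — a5: attacked by Kb4; b5: attacked by Kb4; b6: attacked by Qa7; a7: attacked by Nc8; b7: attacked by Qa7.
Legal moves for White: none.
In check with no legal moves → checkmate.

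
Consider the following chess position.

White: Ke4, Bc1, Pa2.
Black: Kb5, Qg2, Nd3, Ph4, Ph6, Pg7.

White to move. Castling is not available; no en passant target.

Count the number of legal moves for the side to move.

White to move; king on e4.
In check: yes, from the black queen on g2.
Legal moves: Kf5, Kd4, Ke3, Kxd3.
Count: 4.

4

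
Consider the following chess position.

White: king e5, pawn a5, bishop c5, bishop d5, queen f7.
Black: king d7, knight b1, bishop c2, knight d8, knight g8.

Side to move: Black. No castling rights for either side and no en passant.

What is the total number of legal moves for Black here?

Black to move; king on d7.
In check: yes, from the white queen on f7.
Legal moves: Kc8, Ne7, Nxf7+.
Count: 3.

3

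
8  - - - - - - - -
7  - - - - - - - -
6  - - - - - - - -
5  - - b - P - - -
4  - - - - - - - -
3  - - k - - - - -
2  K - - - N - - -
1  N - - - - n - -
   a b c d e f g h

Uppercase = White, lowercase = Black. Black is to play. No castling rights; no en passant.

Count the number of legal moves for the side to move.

4

Black to move; king on c3.
In check: yes, from the white knight on e2.
Legal moves: Kc4, Kb4, Kd3, Kd2.
Count: 4.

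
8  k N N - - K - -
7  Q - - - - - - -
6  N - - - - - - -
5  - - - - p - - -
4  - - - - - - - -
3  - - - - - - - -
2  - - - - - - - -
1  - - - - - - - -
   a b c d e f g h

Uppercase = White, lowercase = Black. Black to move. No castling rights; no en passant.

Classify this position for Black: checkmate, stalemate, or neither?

Black to move; black king on a8.
In check: yes, from the white queen on a7.
King squares — a7: attacked by Nc8; b7: attacked by Qa7; b8: attacked by Na6.
Legal moves for Black: none.
In check with no legal moves → checkmate.

checkmate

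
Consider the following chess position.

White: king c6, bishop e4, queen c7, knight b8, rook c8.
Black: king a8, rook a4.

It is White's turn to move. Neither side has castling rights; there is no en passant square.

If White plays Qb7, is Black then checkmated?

After Qb7: black king on a8; in check: yes, from the white queen on b7.
King squares — a7: attacked by Qb7; b7: attacked by Kc6; b8: attacked by Qb7.
Black has no legal moves → checkmate.

yes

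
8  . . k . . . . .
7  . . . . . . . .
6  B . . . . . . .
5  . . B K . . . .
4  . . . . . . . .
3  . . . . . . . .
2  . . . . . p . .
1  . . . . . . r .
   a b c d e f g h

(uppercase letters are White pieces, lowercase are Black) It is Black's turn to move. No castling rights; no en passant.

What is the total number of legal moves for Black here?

4

Black to move; king on c8.
In check: yes, from the white bishop on a6.
Legal moves: Kd8, Kb8, Kd7, Kc7.
Count: 4.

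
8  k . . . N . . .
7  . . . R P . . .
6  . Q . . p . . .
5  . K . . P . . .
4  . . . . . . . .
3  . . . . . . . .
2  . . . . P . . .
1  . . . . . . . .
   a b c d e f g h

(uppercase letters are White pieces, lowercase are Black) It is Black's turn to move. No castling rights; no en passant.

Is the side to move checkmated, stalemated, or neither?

Black to move; black king on a8.
In check: no.
King squares — a7: attacked by Qb6; b7: attacked by Qb6; b8: attacked by Qb6.
Legal moves for Black: none.
Not in check and no legal moves → stalemate.

stalemate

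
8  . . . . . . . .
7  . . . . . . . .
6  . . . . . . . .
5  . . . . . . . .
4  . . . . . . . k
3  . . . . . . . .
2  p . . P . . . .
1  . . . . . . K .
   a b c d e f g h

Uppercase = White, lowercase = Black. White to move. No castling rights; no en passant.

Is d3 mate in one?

After d3: black king on h4; in check: no.
Black is not in check, so this cannot be checkmate.

no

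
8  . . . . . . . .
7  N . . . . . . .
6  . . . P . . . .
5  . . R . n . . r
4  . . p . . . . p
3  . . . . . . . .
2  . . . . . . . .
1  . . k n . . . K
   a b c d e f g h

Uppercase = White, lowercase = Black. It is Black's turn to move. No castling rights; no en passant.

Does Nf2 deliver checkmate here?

After Nf2: white king on h1; in check: yes, from the black knight on f2.
White has 3 legal replies: Kh2, Kg2, Kg1.
In check but a legal move exists → not checkmate.

no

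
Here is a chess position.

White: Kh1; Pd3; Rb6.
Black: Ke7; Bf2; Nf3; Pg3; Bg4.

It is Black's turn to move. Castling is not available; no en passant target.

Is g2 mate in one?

no

After g2: white king on h1; in check: yes, from the black pawn on g2.
White has 1 legal reply: Kxg2.
In check but a legal move exists → not checkmate.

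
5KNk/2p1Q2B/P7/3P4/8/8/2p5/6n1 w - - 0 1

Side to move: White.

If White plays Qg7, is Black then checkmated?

yes

After Qg7: black king on h8; in check: yes, from the white queen on g7.
King squares — g7: attacked by Kf8; h7: attacked by Qg7; g8: attacked by Qg7.
Black has no legal moves → checkmate.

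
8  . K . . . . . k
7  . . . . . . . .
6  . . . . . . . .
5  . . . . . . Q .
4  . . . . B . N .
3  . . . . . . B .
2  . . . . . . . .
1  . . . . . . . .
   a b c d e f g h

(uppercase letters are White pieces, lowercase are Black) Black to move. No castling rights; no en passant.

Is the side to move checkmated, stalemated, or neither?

stalemate

Black to move; black king on h8.
In check: no.
King squares — g7: attacked by Qg5; h7: attacked by Be4; g8: attacked by Qg5.
Legal moves for Black: none.
Not in check and no legal moves → stalemate.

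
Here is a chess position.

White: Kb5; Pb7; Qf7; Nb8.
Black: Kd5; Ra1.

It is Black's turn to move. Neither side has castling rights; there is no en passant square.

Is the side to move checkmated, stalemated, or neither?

Black to move; black king on d5.
In check: yes, from the white queen on f7.
Legal moves for Black: Kd6, Ke5, Ke4, Kd4.
Black is in check but has 4 legal moves → neither.

neither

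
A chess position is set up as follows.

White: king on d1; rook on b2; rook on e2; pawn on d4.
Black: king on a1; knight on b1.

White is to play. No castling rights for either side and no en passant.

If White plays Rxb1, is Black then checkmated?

After Rxb1: black king on a1; in check: yes, from the white rook on b1.
Black has 1 legal reply: Kxb1.
In check but a legal move exists → not checkmate.

no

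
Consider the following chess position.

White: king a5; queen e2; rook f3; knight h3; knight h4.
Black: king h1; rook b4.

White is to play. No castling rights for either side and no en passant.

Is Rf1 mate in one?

After Rf1: black king on h1; in check: yes, from the white rook on f1.
King squares — g1: attacked by Rf1; g2: attacked by Qe2; h2: attacked by Qe2.
Black has no legal moves → checkmate.

yes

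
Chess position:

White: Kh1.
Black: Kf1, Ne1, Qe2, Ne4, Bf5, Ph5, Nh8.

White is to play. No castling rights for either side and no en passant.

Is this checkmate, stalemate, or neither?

White to move; white king on h1.
In check: no.
King squares — g1: attacked by Kf1; g2: attacked by Ne1; h2: attacked by Qe2.
Legal moves for White: none.
Not in check and no legal moves → stalemate.

stalemate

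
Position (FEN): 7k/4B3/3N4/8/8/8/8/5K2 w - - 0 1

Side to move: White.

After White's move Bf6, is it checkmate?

no

After Bf6: black king on h8; in check: yes, from the white bishop on f6.
Black has 2 legal replies: Kg8, Kh7.
In check but a legal move exists → not checkmate.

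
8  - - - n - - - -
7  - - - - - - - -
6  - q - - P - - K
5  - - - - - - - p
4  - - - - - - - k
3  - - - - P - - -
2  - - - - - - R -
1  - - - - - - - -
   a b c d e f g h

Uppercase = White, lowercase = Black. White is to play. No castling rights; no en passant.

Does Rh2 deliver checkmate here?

no

After Rh2: black king on h4; in check: yes, from the white rook on h2.
Black has 2 legal replies: Kg4, Kg3.
In check but a legal move exists → not checkmate.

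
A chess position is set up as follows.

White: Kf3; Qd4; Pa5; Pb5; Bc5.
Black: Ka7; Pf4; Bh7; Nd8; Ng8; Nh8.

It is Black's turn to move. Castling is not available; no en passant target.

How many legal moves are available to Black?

Black to move; king on a7.
In check: yes, from the white bishop on c5.
Legal moves: Kb8, Ka8, Kb7.
Count: 3.

3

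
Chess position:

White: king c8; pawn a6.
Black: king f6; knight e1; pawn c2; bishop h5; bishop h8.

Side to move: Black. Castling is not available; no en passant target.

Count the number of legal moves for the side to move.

23

Black to move; king on f6.
In check: no.
Legal moves: Bg7, Kg7, Kf7, Ke7, Kg6, Ke6, Kg5, Kf5, Ke5, Be8, Bf7, Bg6, Bg4+, Bf3, Be2, Bd1, Nf3, Nd3, Ng2, c1=Q+, c1=R+, c1=B, c1=N.
Count: 23.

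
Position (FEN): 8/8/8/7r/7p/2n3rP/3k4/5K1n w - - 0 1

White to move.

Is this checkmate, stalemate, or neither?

stalemate

White to move; white king on f1.
In check: no.
King squares — e1: attacked by Kd2; g1: attacked by Rg3; e2: attacked by Kd2; f2: attacked by Nh1; g2: attacked by Rg3.
Legal moves for White: none.
Not in check and no legal moves → stalemate.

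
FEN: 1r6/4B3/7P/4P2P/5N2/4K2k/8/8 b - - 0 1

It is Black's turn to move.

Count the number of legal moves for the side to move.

3

Black to move; king on h3.
In check: yes, from the white knight on f4.
Legal moves: Kg4, Kg3, Kh2.
Count: 3.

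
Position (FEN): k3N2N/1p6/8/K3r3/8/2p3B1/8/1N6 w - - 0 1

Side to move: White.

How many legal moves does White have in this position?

4

White to move; king on a5.
In check: yes, from the black rook on e5.
Legal moves: Kb6, Kb4, Ka4, Bxe5.
Count: 4.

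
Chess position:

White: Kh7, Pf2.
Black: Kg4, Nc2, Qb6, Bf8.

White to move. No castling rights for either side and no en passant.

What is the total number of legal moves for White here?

4

White to move; king on h7.
In check: no.
Legal moves: Kh8, Kg8, f3+, f4.
Count: 4.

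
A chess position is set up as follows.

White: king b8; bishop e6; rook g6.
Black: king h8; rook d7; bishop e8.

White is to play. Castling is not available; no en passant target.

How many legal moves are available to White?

21

White to move; king on b8.
In check: no.
Legal moves: Kc8, Ka8, Rg8+, Rg7, Rh6+, Rf6, Rg5, Rg4, Rg3, Rg2, Rg1, Bg8, Bf7, Bxd7, Bf5, Bd5, Bg4, Bc4, Bh3, Bb3, Ba2.
Count: 21.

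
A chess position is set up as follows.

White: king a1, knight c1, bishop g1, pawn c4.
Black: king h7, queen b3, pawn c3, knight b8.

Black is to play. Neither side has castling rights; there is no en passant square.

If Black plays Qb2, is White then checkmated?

yes

After Qb2: white king on a1; in check: yes, from the black queen on b2.
King squares — b1: attacked by Qb2; a2: attacked by Qb2; b2: attacked by Pc3.
White has no legal moves → checkmate.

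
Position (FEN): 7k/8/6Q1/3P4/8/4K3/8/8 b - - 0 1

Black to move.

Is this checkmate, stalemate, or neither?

stalemate

Black to move; black king on h8.
In check: no.
King squares — g7: attacked by Qg6; h7: attacked by Qg6; g8: attacked by Qg6.
Legal moves for Black: none.
Not in check and no legal moves → stalemate.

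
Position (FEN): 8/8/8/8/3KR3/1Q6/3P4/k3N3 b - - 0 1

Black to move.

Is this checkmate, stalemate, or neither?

stalemate

Black to move; black king on a1.
In check: no.
King squares — b1: attacked by Qb3; a2: attacked by Qb3; b2: attacked by Qb3.
Legal moves for Black: none.
Not in check and no legal moves → stalemate.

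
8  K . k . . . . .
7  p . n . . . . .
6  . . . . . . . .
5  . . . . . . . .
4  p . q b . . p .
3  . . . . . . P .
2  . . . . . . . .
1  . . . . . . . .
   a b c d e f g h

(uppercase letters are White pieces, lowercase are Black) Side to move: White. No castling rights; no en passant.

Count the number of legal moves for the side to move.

0

White to move; king on a8.
In check: yes, from the black knight on c7.
Legal moves: none.
Count: 0.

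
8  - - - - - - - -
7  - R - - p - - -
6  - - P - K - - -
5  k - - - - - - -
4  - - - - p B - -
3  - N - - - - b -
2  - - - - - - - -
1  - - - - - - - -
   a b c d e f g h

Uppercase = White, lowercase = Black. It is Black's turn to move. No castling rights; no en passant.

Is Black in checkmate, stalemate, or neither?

neither

Black to move; black king on a5.
In check: yes, from the white knight on b3.
King squares — a4: available; b4: attacked by Rb7; b5: attacked by Rb7; a6: available; b6: attacked by Rb7.
Legal moves for Black: Ka6, Ka4.
Black is in check but has 2 legal moves → neither.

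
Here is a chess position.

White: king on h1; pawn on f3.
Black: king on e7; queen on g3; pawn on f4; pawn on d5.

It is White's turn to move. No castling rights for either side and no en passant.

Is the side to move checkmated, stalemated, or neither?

White to move; white king on h1.
In check: no.
King squares — g1: attacked by Qg3; g2: attacked by Qg3; h2: attacked by Qg3.
Legal moves for White: none.
Not in check and no legal moves → stalemate.

stalemate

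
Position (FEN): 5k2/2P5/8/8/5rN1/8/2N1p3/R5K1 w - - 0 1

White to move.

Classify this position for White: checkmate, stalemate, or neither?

White to move; white king on g1.
In check: no.
Legal moves for White include: Nh6, Nf6, Ne5, Nge3, Nh2, Nf2, Nd4, Nb4, Nce3, Na3, Ne1, Kh2, Kg2, Kh1, Ra8+, Ra7, Ra6, Ra5, ... (list truncated; more exist).
White has legal moves and is not in check → neither.

neither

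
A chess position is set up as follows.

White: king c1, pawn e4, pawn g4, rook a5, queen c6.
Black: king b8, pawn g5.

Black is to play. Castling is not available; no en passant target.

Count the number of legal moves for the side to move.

Black to move; king on b8.
In check: no.
Legal moves: none.
Count: 0.

0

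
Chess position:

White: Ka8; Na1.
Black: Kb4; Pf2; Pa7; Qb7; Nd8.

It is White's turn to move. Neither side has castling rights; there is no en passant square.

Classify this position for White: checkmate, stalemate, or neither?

checkmate

White to move; white king on a8.
In check: yes, from the black queen on b7.
King squares — a7: attacked by Qb7; b7: attacked by Nd8; b8: attacked by Qb7.
Legal moves for White: none.
In check with no legal moves → checkmate.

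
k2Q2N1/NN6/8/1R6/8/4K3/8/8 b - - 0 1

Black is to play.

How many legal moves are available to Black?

1

Black to move; king on a8.
In check: yes, from the white queen on d8.
Legal moves: Kxa7.
Count: 1.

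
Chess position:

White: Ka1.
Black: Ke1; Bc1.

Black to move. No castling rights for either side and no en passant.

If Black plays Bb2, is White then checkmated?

no

After Bb2: white king on a1; in check: yes, from the black bishop on b2.
White has 3 legal replies: Kxb2, Ka2, Kb1.
In check but a legal move exists → not checkmate.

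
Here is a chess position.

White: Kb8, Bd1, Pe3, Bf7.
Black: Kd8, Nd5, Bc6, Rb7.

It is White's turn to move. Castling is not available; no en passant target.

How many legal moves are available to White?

1

White to move; king on b8.
In check: yes, from the black rook on b7.
Legal moves: Ka8.
Count: 1.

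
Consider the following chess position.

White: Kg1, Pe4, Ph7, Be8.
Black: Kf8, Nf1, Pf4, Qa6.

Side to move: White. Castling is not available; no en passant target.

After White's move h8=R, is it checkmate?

no

After h8=R: black king on f8; in check: yes, from the white rook on h8.
Black has 2 legal replies: Kg7, Ke7.
In check but a legal move exists → not checkmate.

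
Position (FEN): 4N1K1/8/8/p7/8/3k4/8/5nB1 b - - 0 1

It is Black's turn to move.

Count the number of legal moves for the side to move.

11

Black to move; king on d3.
In check: no.
Legal moves: Ke4, Kc4, Kc3, Ke2, Kd2, Kc2, Ng3, Ne3, Nh2, Nd2, a4.
Count: 11.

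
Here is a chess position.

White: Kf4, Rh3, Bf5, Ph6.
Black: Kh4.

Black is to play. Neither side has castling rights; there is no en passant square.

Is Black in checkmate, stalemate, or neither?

checkmate

Black to move; black king on h4.
In check: yes, from the white rook on h3.
King squares — g3: attacked by Rh3; h3: attacked by Bf5; g4: attacked by Kf4; g5: attacked by Kf4; h5: attacked by Rh3.
Legal moves for Black: none.
In check with no legal moves → checkmate.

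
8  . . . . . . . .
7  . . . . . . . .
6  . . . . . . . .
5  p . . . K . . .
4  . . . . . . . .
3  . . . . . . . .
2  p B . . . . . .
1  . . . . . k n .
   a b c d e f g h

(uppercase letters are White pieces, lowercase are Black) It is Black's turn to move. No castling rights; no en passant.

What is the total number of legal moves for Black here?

12

Black to move; king on f1.
In check: no.
Legal moves: Nh3, Nf3+, Ne2, Kg2, Kf2, Ke2, Ke1, a4, a1=Q, a1=R, a1=B, a1=N.
Count: 12.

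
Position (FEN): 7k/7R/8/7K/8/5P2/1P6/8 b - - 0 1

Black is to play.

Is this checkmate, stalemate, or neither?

neither

Black to move; black king on h8.
In check: yes, from the white rook on h7.
King squares — g7: attacked by Rh7; h7: available; g8: available.
Legal moves for Black: Kg8, Kxh7.
Black is in check but has 2 legal moves → neither.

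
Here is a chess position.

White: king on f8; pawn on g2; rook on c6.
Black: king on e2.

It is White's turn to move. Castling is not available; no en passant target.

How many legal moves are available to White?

White to move; king on f8.
In check: no.
Legal moves: Kg8, Ke8, Kg7, Kf7, Ke7, Rc8, Rc7, Rh6, Rg6, Rf6, Re6+, Rd6, Rb6, Ra6, Rc5, Rc4, Rc3, Rc2+, Rc1, g3, g4.
Count: 21.

21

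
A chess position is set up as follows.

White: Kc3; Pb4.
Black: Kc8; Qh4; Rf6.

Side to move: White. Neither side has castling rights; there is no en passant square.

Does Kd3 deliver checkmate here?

no

After Kd3: black king on c8; in check: no.
Black is not in check, so this cannot be checkmate.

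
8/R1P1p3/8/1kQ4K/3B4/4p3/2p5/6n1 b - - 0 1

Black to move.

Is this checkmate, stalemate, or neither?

Black to move; black king on b5.
In check: yes, from the white queen on c5.
King squares — a4: attacked by Ra7; b4: attacked by Qc5; c4: attacked by Qc5; a5: attacked by Qc5; c5: attacked by Bd4; a6: attacked by Ra7; b6: attacked by Qc5; c6: attacked by Qc5.
Legal moves for Black: none.
In check with no legal moves → checkmate.

checkmate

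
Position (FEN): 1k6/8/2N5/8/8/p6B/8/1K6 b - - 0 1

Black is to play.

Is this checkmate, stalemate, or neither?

Black to move; black king on b8.
In check: yes, from the white knight on c6.
King squares — a7: attacked by Nc6; b7: available; c7: available; a8: available; c8: attacked by Bh3.
Legal moves for Black: Ka8, Kc7, Kb7.
Black is in check but has 3 legal moves → neither.

neither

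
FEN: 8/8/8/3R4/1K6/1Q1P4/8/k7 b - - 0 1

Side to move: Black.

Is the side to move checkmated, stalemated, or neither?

stalemate

Black to move; black king on a1.
In check: no.
King squares — b1: attacked by Qb3; a2: attacked by Qb3; b2: attacked by Qb3.
Legal moves for Black: none.
Not in check and no legal moves → stalemate.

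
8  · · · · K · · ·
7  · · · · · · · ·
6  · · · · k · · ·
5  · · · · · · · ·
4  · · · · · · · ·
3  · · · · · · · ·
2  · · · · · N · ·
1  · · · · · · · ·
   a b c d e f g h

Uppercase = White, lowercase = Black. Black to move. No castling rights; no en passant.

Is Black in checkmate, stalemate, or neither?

Black to move; black king on e6.
In check: no.
Legal moves for Black: Kf6, Kd6, Kf5, Ke5, Kd5.
Black has 5 legal moves and is not in check → neither.

neither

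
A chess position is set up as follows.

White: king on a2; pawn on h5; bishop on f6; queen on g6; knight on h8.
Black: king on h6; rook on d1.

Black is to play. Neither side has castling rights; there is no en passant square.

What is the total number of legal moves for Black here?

0

Black to move; king on h6.
In check: yes, from the white queen on g6.
Legal moves: none.
Count: 0.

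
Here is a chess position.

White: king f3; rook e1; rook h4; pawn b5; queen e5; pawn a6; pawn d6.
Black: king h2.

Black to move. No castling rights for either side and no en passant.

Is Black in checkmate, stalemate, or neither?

checkmate

Black to move; black king on h2.
In check: yes, from the white rook on h4 and the white queen on e5.
King squares — g1: attacked by Re1; h1: attacked by Re1; g2: attacked by Kf3; g3: attacked by Kf3; h3: attacked by Rh4.
Legal moves for Black: none.
In check with no legal moves → checkmate.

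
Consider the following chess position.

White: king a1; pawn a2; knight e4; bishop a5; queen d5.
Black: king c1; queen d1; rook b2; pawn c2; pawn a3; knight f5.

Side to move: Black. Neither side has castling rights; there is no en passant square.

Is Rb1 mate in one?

After Rb1: white king on a1; in check: yes, from the black rook on b1.
King squares — b1: attacked by Kc1; a2: own pawn; b2: attacked by Rb1.
White has no legal moves → checkmate.

yes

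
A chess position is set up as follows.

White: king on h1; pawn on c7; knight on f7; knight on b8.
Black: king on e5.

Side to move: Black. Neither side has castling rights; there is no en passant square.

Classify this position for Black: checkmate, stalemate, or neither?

neither

Black to move; black king on e5.
In check: yes, from the white knight on f7.
King squares — d4: available; e4: available; f4: available; d5: available; f5: available; d6: attacked by Nf7; e6: available; f6: available.
Legal moves for Black: Kf6, Ke6, Kf5, Kd5, Kf4, Ke4, Kd4.
Black is in check but has 7 legal moves → neither.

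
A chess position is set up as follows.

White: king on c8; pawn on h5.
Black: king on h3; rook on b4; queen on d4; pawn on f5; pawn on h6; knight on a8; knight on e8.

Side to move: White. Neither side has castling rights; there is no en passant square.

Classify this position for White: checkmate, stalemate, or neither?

stalemate

White to move; white king on c8.
In check: no.
King squares — b7: attacked by Rb4; c7: attacked by Na8; d7: attacked by Qd4; b8: attacked by Rb4; d8: attacked by Qd4.
Legal moves for White: none.
Not in check and no legal moves → stalemate.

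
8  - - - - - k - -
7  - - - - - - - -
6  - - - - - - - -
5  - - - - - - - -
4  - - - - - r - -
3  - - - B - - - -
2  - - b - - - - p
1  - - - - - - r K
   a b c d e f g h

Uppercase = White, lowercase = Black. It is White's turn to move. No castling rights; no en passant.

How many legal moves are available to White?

1

White to move; king on h1.
In check: yes, from the black rook on g1.
Legal moves: Kxh2.
Count: 1.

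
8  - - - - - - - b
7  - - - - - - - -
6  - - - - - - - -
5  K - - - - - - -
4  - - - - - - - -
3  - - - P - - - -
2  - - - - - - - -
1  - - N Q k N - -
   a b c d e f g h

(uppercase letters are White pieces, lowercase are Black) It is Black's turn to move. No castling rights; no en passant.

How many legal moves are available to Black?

Black to move; king on e1.
In check: yes, from the white queen on d1.
Legal moves: Kf2, Kxd1.
Count: 2.

2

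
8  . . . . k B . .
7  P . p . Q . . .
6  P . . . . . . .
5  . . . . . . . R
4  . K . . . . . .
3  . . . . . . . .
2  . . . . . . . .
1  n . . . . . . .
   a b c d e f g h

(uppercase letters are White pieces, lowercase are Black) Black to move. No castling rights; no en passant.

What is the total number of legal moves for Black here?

Black to move; king on e8.
In check: yes, from the white queen on e7.
Legal moves: none.
Count: 0.

0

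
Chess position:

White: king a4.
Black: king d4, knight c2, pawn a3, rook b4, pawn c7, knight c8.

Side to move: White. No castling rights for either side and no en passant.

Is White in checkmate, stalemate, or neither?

White to move; white king on a4.
In check: yes, from the black rook on b4.
King squares — a3: attacked by Nc2; b3: attacked by Rb4; b4: attacked by Nc2; a5: available; b5: attacked by Rb4.
Legal moves for White: Ka5.
White is in check but has 1 legal move → neither.

neither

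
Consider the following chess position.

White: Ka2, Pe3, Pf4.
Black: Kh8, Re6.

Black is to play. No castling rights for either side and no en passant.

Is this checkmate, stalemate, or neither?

neither

Black to move; black king on h8.
In check: no.
Legal moves for Black: Kg8, Kh7, Kg7, Re8, Re7, Rh6, Rg6, Rf6, Rd6, Rc6, Rb6, Ra6+, Re5, Re4, Rxe3.
Black has 15 legal moves and is not in check → neither.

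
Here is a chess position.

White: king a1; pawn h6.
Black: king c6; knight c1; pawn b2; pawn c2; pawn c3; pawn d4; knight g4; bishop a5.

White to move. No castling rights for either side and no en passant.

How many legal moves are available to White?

White to move; king on a1.
In check: yes, from the black pawn on b2.
Legal moves: none.
Count: 0.

0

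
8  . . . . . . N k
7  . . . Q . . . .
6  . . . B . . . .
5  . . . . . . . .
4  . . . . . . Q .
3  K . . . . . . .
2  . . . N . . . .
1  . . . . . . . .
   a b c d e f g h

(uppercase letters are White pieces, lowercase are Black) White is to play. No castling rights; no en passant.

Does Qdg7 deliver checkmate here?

After Qdg7: black king on h8; in check: yes, from the white queen on g7.
King squares — g7: attacked by Qg4; h7: attacked by Qg7; g8: attacked by Qg7.
Black has no legal moves → checkmate.

yes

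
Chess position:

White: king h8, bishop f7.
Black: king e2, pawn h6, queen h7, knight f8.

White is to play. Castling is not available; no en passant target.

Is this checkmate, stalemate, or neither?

checkmate

White to move; white king on h8.
In check: yes, from the black queen on h7.
King squares — g7: attacked by Qh7; h7: attacked by Nf8; g8: attacked by Qh7.
Legal moves for White: none.
In check with no legal moves → checkmate.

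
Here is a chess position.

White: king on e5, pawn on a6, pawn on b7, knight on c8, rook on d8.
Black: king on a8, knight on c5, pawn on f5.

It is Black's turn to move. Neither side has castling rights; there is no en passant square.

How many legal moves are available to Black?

Black to move; king on a8.
In check: yes, from the white pawn on b7.
Legal moves: Kb8, Nxb7.
Count: 2.

2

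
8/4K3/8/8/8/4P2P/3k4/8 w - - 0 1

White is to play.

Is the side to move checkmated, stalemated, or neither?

neither

White to move; white king on e7.
In check: no.
Legal moves for White: Kf8, Ke8, Kd8, Kf7, Kd7, Kf6, Ke6, Kd6, h4, e4.
White has 10 legal moves and is not in check → neither.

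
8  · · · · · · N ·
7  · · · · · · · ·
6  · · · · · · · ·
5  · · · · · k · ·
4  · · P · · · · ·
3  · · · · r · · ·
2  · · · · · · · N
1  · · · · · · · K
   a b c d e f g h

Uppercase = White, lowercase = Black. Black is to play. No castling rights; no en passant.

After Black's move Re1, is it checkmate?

no

After Re1: white king on h1; in check: yes, from the black rook on e1.
White has 2 legal replies: Kg2, Nf1.
In check but a legal move exists → not checkmate.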